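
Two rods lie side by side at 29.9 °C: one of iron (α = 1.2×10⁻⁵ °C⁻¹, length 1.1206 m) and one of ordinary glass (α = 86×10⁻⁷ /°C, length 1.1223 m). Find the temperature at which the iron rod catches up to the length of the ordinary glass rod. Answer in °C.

T = 477.8 °C

Equal length when α₁L₁ΔT − α₂L₂ΔT = L₂ − L₁ = 1.70×10⁻³ m
α₁L₁ = 1.34472×10⁻⁵, α₂L₂ = 9.65178×10⁻⁶ → Δ(αL) = 3.79542×10⁻⁶ m/K
ΔT = 1.70×10⁻³ / 3.79542×10⁻⁶ = 447.908 K, so T = 29.9 + 447.908 = 477.808 °C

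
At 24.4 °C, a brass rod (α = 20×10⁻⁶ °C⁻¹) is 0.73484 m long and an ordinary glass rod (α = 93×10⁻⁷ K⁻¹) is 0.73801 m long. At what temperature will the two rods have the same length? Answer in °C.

L₁(1 + α₁ΔT) = L₂(1 + α₂ΔT) ⇒ ΔT = (L₂ − L₁)/(α₁L₁ − α₂L₂)
L₂ − L₁ = 0.73801 − 0.73484 = 3.17×10⁻³ m
α₁L₁ − α₂L₂ = 20×10⁻⁶×0.73484 − 93×10⁻⁷×0.73801 = 7.833307×10⁻⁶ m/K
ΔT = 3.17×10⁻³ / 7.833307×10⁻⁶ = 404.682 K
T = 24.4 + 404.682 = 429.082 °C

T = 429.1 °C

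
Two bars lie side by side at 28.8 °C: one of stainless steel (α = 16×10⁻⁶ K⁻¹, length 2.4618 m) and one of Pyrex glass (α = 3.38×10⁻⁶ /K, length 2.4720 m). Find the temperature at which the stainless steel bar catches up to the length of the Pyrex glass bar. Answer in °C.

Equal length when α₁L₁ΔT − α₂L₂ΔT = L₂ − L₁ = 1.02×10⁻² m
α₁L₁ = 3.93888×10⁻⁵, α₂L₂ = 8.35536×10⁻⁶ → Δ(αL) = 3.103344×10⁻⁵ m/K
ΔT = 1.02×10⁻² / 3.103344×10⁻⁵ = 328.678 K, so T = 28.8 + 328.678 = 357.478 °C

T = 357.5 °C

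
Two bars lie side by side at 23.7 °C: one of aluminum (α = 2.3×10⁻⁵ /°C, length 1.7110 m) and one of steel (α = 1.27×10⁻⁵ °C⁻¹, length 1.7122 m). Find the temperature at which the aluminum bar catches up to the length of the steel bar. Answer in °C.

T = 91.85 °C

L₁(1 + α₁ΔT) = L₂(1 + α₂ΔT) ⇒ ΔT = (L₂ − L₁)/(α₁L₁ − α₂L₂)
L₂ − L₁ = 1.7122 − 1.7110 = 1.20×10⁻³ m
α₁L₁ − α₂L₂ = 2.3×10⁻⁵×1.7110 − 1.27×10⁻⁵×1.7122 = 1.760806×10⁻⁵ m/K
ΔT = 1.20×10⁻³ / 1.760806×10⁻⁵ = 68.1506 K
T = 23.7 + 68.1506 = 91.8506 °C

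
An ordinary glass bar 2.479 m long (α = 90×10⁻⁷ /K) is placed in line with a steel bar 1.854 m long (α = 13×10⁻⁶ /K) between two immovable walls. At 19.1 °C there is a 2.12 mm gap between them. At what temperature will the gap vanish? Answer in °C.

Gap closes when ΔL₁ + ΔL₂ = 2.12 mm = 2.12×10⁻³ m
(α₁L₁ + α₂L₂)ΔT = g
α₁L₁ + α₂L₂ = 90×10⁻⁷×2.479 + 13×10⁻⁶×1.854 = 4.6413×10⁻⁵ m/K
ΔT = 2.12×10⁻³ / 4.6413×10⁻⁵ = 45.677 K
T = 19.1 + 45.677 = 64.777 °C

T = 64.8 °C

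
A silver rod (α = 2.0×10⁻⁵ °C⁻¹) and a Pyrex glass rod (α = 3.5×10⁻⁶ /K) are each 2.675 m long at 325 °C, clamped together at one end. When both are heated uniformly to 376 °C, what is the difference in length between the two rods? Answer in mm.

2.25 mm

ΔT = 51 K
silver: ΔL = 2.0×10⁻⁵ × 2.675 m × 51 = 2.7285×10⁻³ m = 2.7285 mm
Pyrex glass: ΔL = 3.5×10⁻⁶ × 2.675 m × 51 = 4.7749×10⁻⁴ m = 0.47749 mm
difference = 2.7285 − 0.47749 = 2.25101 mm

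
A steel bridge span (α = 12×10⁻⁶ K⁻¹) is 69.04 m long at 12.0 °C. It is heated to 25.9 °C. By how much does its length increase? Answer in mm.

ΔL = 11.5 mm

|ΔT| = |25.9 − 12.0| = 13.9 K
ΔL = αL₀ΔT = (12×10⁻⁶)(69.04)(13.9) = 1.15×10⁻² m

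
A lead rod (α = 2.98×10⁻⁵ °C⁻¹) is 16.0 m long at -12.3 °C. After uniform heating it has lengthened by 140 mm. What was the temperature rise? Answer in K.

ΔL = αL₀ΔT ⇒ ΔT = ΔL / (αL₀)
ΔT = 140×10⁻³ m / (2.98×10⁻⁵ × 16.0 m) = 293.62 K

ΔT = 294 K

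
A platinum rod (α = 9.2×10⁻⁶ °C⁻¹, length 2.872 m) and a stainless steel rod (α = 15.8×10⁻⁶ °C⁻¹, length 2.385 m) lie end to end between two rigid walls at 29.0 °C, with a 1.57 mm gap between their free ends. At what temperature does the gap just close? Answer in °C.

α₁L₁ = 2.64224×10⁻⁵ m/K, α₂L₂ = 3.7683×10⁻⁵ m/K → total 6.41054×10⁻⁵ m/K
ΔT = g/(α₁L₁+α₂L₂) = 1.57×10⁻³ / 6.41054×10⁻⁵ = 24.491 K
T = 29.0 + 24.491 = 53.491 °C

T = 53.5 °C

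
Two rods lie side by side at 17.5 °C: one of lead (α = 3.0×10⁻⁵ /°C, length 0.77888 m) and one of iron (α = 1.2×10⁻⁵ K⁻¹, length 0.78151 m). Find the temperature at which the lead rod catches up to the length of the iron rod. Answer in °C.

Equal length when α₁L₁ΔT − α₂L₂ΔT = L₂ − L₁ = 2.63×10⁻³ m
α₁L₁ = 2.33664×10⁻⁵, α₂L₂ = 9.37812×10⁻⁶ → Δ(αL) = 1.398828×10⁻⁵ m/K
ΔT = 2.63×10⁻³ / 1.398828×10⁻⁵ = 188.015 K, so T = 17.5 + 188.015 = 205.515 °C

T = 205.5 °C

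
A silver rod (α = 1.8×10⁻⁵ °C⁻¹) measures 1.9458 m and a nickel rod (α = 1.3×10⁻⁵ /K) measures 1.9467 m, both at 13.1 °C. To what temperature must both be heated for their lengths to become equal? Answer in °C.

L₁(1 + α₁ΔT) = L₂(1 + α₂ΔT) ⇒ ΔT = (L₂ − L₁)/(α₁L₁ − α₂L₂)
L₂ − L₁ = 1.9467 − 1.9458 = 9.00×10⁻⁴ m
α₁L₁ − α₂L₂ = 1.8×10⁻⁵×1.9458 − 1.3×10⁻⁵×1.9467 = 9.7173×10⁻⁶ m/K
ΔT = 9.00×10⁻⁴ / 9.7173×10⁻⁶ = 92.618 K
T = 13.1 + 92.618 = 105.718 °C

T = 105.7 °C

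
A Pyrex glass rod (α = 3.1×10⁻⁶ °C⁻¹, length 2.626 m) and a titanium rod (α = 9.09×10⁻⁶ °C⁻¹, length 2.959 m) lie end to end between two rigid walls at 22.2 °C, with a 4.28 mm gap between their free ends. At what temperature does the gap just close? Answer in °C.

T = 144 °C

Gap closes when ΔL₁ + ΔL₂ = 4.28 mm = 4.28×10⁻³ m
(α₁L₁ + α₂L₂)ΔT = g
α₁L₁ + α₂L₂ = 3.1×10⁻⁶×2.626 + 9.09×10⁻⁶×2.959 = 3.503791×10⁻⁵ m/K
ΔT = 4.28×10⁻³ / 3.503791×10⁻⁵ = 122.15 K
T = 22.2 + 122.15 = 144.35 °C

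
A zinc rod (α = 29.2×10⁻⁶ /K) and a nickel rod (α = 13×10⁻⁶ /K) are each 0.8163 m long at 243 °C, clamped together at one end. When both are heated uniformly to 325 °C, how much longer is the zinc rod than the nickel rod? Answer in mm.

ΔT = 82 K
zinc: ΔL = 29.2×10⁻⁶ × 0.8163 m × 82 = 1.9545×10⁻³ m = 1.9545 mm
nickel: ΔL = 13×10⁻⁶ × 0.8163 m × 82 = 8.7018×10⁻⁴ m = 0.87018 mm
difference = 1.9545 − 0.87018 = 1.08432 mm

1.08 mm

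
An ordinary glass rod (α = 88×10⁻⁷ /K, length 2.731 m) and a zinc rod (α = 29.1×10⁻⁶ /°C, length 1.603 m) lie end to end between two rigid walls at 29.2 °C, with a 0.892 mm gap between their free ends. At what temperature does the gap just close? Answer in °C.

T = 41.8 °C

α₁L₁ = 2.40328×10⁻⁵ m/K, α₂L₂ = 4.66473×10⁻⁵ m/K → total 7.06801×10⁻⁵ m/K
ΔT = g/(α₁L₁+α₂L₂) = 8.92×10⁻⁴ / 7.06801×10⁻⁵ = 12.620 K
T = 29.2 + 12.620 = 41.820 °C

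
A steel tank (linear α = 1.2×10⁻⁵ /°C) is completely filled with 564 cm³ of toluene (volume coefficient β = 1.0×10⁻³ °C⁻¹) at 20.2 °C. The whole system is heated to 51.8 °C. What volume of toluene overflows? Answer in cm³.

17.2 cm³

The tank also expands: β_container ≈ 3α = 3.6×10⁻⁵ /K
Net overflow = V₀(β_liq − 3α_cont)ΔT
β − 3α = 1.00×10⁻³ − 3.6×10⁻⁵ = 9.64×10⁻⁴ /K; ΔT = 31.6 K
ΔV = 564 × 9.64×10⁻⁴ × 31.6 = 17.2 cm³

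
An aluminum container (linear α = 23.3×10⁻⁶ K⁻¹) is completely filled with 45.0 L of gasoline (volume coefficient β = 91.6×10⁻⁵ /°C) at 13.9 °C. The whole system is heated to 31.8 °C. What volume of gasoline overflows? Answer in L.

0.682 L

The container also expands: β_container ≈ 3α = 6.99×10⁻⁵ /K
Net overflow = V₀(β_liq − 3α_cont)ΔT
β − 3α = 9.16×10⁻⁴ − 6.99×10⁻⁵ = 8.461×10⁻⁴ /K; ΔT = 17.9 K
ΔV = 45.0 × 8.461×10⁻⁴ × 17.9 = 0.682 L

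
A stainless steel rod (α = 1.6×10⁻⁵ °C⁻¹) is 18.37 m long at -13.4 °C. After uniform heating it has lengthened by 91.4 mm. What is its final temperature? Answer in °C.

T = 298 °C

ΔL = αL₀ΔT ⇒ ΔT = ΔL / (αL₀)
ΔT = 91.4×10⁻³ m / (1.6×10⁻⁵ × 18.37 m) = 310.97 K
T = -13.4 + 310.97 = 297.57 °C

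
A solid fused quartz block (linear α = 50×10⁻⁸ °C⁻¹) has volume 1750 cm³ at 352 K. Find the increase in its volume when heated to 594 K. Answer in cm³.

ΔV = 0.635 cm³

Isotropic solid: β ≈ 3α = 1.5×10⁻⁶ /K; ΔT = 242 K
ΔV = 3αV₀ΔT = 3(50×10⁻⁸)(1750)(242) = 0.635 cm³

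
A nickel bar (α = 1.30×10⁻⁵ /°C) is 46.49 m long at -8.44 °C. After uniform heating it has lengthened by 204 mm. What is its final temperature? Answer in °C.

T = 329 °C

ΔL = αL₀ΔT ⇒ ΔT = ΔL / (αL₀)
ΔT = 204×10⁻³ m / (1.30×10⁻⁵ × 46.49 m) = 337.54 K
T = -8.44 + 337.54 = 329.10 °C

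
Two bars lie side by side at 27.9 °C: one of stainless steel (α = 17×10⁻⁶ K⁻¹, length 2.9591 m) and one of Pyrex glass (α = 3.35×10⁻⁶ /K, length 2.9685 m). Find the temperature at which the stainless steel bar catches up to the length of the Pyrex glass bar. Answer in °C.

L₁(1 + α₁ΔT) = L₂(1 + α₂ΔT) ⇒ ΔT = (L₂ − L₁)/(α₁L₁ − α₂L₂)
L₂ − L₁ = 2.9685 − 2.9591 = 9.40×10⁻³ m
α₁L₁ − α₂L₂ = 17×10⁻⁶×2.9591 − 3.35×10⁻⁶×2.9685 = 4.0360225×10⁻⁵ m/K
ΔT = 9.40×10⁻³ / 4.0360225×10⁻⁵ = 232.903 K
T = 27.9 + 232.903 = 260.803 °C

T = 260.8 °C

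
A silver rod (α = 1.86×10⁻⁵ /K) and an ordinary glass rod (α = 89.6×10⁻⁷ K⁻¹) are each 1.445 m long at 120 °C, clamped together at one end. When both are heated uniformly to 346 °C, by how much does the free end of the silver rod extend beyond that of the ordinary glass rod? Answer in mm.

3.15 mm

ΔT = 226 K
silver: ΔL = 1.86×10⁻⁵ × 1.445 m × 226 = 6.0742×10⁻³ m = 6.0742 mm
ordinary glass: ΔL = 89.6×10⁻⁷ × 1.445 m × 226 = 2.9261×10⁻³ m = 2.9261 mm
difference = 6.0742 − 2.9261 = 3.1481 mm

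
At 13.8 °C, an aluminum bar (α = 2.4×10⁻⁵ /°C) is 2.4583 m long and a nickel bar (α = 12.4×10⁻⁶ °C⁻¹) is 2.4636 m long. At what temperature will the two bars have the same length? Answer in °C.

T = 200.1 °C

L₁(1 + α₁ΔT) = L₂(1 + α₂ΔT) ⇒ ΔT = (L₂ − L₁)/(α₁L₁ − α₂L₂)
L₂ − L₁ = 2.4636 − 2.4583 = 5.30×10⁻³ m
α₁L₁ − α₂L₂ = 2.4×10⁻⁵×2.4583 − 12.4×10⁻⁶×2.4636 = 2.845056×10⁻⁵ m/K
ΔT = 5.30×10⁻³ / 2.845056×10⁻⁵ = 186.288 K
T = 13.8 + 186.288 = 200.088 °C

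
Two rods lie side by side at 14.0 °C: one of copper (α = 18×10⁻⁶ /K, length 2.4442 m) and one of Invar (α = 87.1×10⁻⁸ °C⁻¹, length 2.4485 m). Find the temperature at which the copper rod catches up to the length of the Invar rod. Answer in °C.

T = 116.7 °C

L₁(1 + α₁ΔT) = L₂(1 + α₂ΔT) ⇒ ΔT = (L₂ − L₁)/(α₁L₁ − α₂L₂)
L₂ − L₁ = 2.4485 − 2.4442 = 4.30×10⁻³ m
α₁L₁ − α₂L₂ = 18×10⁻⁶×2.4442 − 87.1×10⁻⁸×2.4485 = 4.18629565×10⁻⁵ m/K
ΔT = 4.30×10⁻³ / 4.18629565×10⁻⁵ = 102.716 K
T = 14.0 + 102.716 = 116.716 °C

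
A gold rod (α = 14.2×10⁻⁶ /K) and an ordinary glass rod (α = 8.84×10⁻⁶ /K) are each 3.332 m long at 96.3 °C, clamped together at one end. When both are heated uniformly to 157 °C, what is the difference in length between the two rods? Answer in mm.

1.08 mm

ΔT = 60.7 K
gold: ΔL = 14.2×10⁻⁶ × 3.332 m × 60.7 = 2.8720×10⁻³ m = 2.8720 mm
ordinary glass: ΔL = 8.84×10⁻⁶ × 3.332 m × 60.7 = 1.7879×10⁻³ m = 1.7879 mm
difference = 2.8720 − 1.7879 = 1.0841 mm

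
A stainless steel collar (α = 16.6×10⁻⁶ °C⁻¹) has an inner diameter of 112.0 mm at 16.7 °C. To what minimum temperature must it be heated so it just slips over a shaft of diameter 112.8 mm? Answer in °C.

Required Δd = 112.8 − 112.0 = 0.8 mm
Δd = αd₀ΔT ⇒ ΔT = Δd/(αd₀) = 0.8 / (16.6×10⁻⁶ × 112.0) = 430.29 K
T_min = 16.7 + 430.29 = 446.99 °C

T = 447 °C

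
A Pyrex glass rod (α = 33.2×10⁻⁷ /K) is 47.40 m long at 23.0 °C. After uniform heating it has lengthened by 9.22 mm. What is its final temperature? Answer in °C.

T = 81.6 °C

ΔL = αL₀ΔT ⇒ ΔT = ΔL / (αL₀)
ΔT = 9.22×10⁻³ m / (33.2×10⁻⁷ × 47.40 m) = 58.589 K
T = 23.0 + 58.589 = 81.589 °C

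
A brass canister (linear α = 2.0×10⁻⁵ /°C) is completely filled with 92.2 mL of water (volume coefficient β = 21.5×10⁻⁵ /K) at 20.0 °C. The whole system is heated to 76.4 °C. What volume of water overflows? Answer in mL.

The canister also expands: β_container ≈ 3α = 6.0×10⁻⁵ /K
Net overflow = V₀(β_liq − 3α_cont)ΔT
β − 3α = 2.15×10⁻⁴ − 6.0×10⁻⁵ = 1.55×10⁻⁴ /K; ΔT = 56.4 K
ΔV = 92.2 × 1.55×10⁻⁴ × 56.4 = 0.806 mL

0.806 mL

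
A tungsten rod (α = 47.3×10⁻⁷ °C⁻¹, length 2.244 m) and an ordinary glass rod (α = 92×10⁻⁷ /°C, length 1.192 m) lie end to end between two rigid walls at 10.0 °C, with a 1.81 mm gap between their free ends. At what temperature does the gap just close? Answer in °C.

Gap closes when ΔL₁ + ΔL₂ = 1.81 mm = 1.81×10⁻³ m
(α₁L₁ + α₂L₂)ΔT = g
α₁L₁ + α₂L₂ = 47.3×10⁻⁷×2.244 + 92×10⁻⁷×1.192 = 2.158052×10⁻⁵ m/K
ΔT = 1.81×10⁻³ / 2.158052×10⁻⁵ = 83.872 K
T = 10.0 + 83.872 = 93.872 °C

T = 93.9 °C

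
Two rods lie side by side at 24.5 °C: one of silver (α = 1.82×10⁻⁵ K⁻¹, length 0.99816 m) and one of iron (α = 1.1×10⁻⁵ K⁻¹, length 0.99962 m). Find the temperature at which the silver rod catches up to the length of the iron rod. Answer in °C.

L₁(1 + α₁ΔT) = L₂(1 + α₂ΔT) ⇒ ΔT = (L₂ − L₁)/(α₁L₁ − α₂L₂)
L₂ − L₁ = 0.99962 − 0.99816 = 1.46×10⁻³ m
α₁L₁ − α₂L₂ = 1.82×10⁻⁵×0.99816 − 1.1×10⁻⁵×0.99962 = 7.170692×10⁻⁶ m/K
ΔT = 1.46×10⁻³ / 7.170692×10⁻⁶ = 203.607 K
T = 24.5 + 203.607 = 228.107 °C

T = 228.1 °C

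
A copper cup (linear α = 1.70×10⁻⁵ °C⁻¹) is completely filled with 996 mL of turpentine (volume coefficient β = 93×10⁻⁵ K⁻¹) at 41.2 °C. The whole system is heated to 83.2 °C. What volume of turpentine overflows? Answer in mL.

The cup also expands: β_container ≈ 3α = 5.1×10⁻⁵ /K
Net overflow = V₀(β_liq − 3α_cont)ΔT
β − 3α = 9.30×10⁻⁴ − 5.1×10⁻⁵ = 8.79×10⁻⁴ /K; ΔT = 42.0 K
ΔV = 996 × 8.79×10⁻⁴ × 42.0 = 36.8 mL

36.8 mL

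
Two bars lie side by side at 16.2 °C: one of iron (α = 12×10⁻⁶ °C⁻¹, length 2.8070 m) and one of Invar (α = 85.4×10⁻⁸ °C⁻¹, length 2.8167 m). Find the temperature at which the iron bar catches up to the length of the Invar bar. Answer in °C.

Equal length when α₁L₁ΔT − α₂L₂ΔT = L₂ − L₁ = 9.70×10⁻³ m
α₁L₁ = 3.3684×10⁻⁵, α₂L₂ = 2.4054618×10⁻⁶ → Δ(αL) = 3.12785382×10⁻⁵ m/K
ΔT = 9.70×10⁻³ / 3.12785382×10⁻⁵ = 310.117 K, so T = 16.2 + 310.117 = 326.317 °C

T = 326.3 °C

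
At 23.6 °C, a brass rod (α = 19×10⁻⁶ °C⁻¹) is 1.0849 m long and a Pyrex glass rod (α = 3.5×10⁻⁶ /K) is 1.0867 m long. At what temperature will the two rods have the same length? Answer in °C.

L₁(1 + α₁ΔT) = L₂(1 + α₂ΔT) ⇒ ΔT = (L₂ − L₁)/(α₁L₁ − α₂L₂)
L₂ − L₁ = 1.0867 − 1.0849 = 1.80×10⁻³ m
α₁L₁ − α₂L₂ = 19×10⁻⁶×1.0849 − 3.5×10⁻⁶×1.0867 = 1.680965×10⁻⁵ m/K
ΔT = 1.80×10⁻³ / 1.680965×10⁻⁵ = 107.081 K
T = 23.6 + 107.081 = 130.681 °C

T = 130.7 °C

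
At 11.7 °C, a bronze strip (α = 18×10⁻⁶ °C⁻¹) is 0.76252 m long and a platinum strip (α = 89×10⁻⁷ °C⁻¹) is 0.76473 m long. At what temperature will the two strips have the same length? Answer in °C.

T = 331.1 °C

Equal length when α₁L₁ΔT − α₂L₂ΔT = L₂ − L₁ = 2.21×10⁻³ m
α₁L₁ = 1.372536×10⁻⁵, α₂L₂ = 6.806097×10⁻⁶ → Δ(αL) = 6.919263×10⁻⁶ m/K
ΔT = 2.21×10⁻³ / 6.919263×10⁻⁶ = 319.398 K, so T = 11.7 + 319.398 = 331.098 °C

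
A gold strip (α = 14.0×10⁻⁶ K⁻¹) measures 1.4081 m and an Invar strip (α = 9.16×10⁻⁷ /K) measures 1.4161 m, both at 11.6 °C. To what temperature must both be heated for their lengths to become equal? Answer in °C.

T = 446.0 °C

L₁(1 + α₁ΔT) = L₂(1 + α₂ΔT) ⇒ ΔT = (L₂ − L₁)/(α₁L₁ − α₂L₂)
L₂ − L₁ = 1.4161 − 1.4081 = 8.00×10⁻³ m
α₁L₁ − α₂L₂ = 14.0×10⁻⁶×1.4081 − 9.16×10⁻⁷×1.4161 = 1.84162524×10⁻⁵ m/K
ΔT = 8.00×10⁻³ / 1.84162524×10⁻⁵ = 434.399 K
T = 11.6 + 434.399 = 445.999 °C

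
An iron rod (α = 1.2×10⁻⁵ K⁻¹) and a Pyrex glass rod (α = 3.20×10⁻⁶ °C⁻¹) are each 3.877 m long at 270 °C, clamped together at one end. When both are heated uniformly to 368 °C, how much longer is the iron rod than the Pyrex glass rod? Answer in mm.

3.34 mm

ΔT = 98 K
iron: ΔL = 1.2×10⁻⁵ × 3.877 m × 98 = 4.5594×10⁻³ m = 4.5594 mm
Pyrex glass: ΔL = 3.20×10⁻⁶ × 3.877 m × 98 = 1.2158×10⁻³ m = 1.2158 mm
difference = 4.5594 − 1.2158 = 3.3436 mm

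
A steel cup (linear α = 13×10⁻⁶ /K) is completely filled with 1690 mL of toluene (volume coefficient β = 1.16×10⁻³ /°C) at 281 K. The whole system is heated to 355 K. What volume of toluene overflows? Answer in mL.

140 mL

The cup also expands: β_container ≈ 3α = 3.9×10⁻⁵ /K
Net overflow = V₀(β_liq − 3α_cont)ΔT
β − 3α = 1.16×10⁻³ − 3.9×10⁻⁵ = 1.121×10⁻³ /K; ΔT = 74 K
ΔV = 1690 × 1.121×10⁻³ × 74 = 140 mL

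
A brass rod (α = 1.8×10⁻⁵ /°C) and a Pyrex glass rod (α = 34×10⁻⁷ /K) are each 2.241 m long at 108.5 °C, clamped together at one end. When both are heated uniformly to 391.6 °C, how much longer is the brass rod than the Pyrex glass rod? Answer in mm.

ΔT = 283.1 K
brass: ΔL = 1.8×10⁻⁵ × 2.241 m × 283.1 = 1.1420×10⁻² m = 11.420 mm
Pyrex glass: ΔL = 34×10⁻⁷ × 2.241 m × 283.1 = 2.1571×10⁻³ m = 2.1571 mm
difference = 11.420 − 2.1571 = 9.2629 mm

9.26 mm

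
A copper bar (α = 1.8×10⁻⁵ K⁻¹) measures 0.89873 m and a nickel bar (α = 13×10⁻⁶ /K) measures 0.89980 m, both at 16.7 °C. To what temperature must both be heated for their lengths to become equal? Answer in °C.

T = 255.6 °C

L₁(1 + α₁ΔT) = L₂(1 + α₂ΔT) ⇒ ΔT = (L₂ − L₁)/(α₁L₁ − α₂L₂)
L₂ − L₁ = 0.89980 − 0.89873 = 1.07×10⁻³ m
α₁L₁ − α₂L₂ = 1.8×10⁻⁵×0.89873 − 13×10⁻⁶×0.89980 = 4.47974×10⁻⁶ m/K
ΔT = 1.07×10⁻³ / 4.47974×10⁻⁶ = 238.853 K
T = 16.7 + 238.853 = 255.553 °C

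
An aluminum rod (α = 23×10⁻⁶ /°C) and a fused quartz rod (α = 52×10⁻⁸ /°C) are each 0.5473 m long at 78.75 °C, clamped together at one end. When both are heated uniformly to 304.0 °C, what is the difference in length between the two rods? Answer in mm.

2.77 mm

ΔT = 225.25 K
aluminum: ΔL = 23×10⁻⁶ × 0.5473 m × 225.25 = 2.8354×10⁻³ m = 2.8354 mm
fused quartz: ΔL = 52×10⁻⁸ × 0.5473 m × 225.25 = 6.4105×10⁻⁵ m = 0.064105 mm
difference = 2.8354 − 0.064105 = 2.771295 mm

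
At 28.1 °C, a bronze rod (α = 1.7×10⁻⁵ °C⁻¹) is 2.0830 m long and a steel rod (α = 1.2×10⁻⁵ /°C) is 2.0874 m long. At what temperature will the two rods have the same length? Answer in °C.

L₁(1 + α₁ΔT) = L₂(1 + α₂ΔT) ⇒ ΔT = (L₂ − L₁)/(α₁L₁ − α₂L₂)
L₂ − L₁ = 2.0874 − 2.0830 = 4.40×10⁻³ m
α₁L₁ − α₂L₂ = 1.7×10⁻⁵×2.0830 − 1.2×10⁻⁵×2.0874 = 1.03622×10⁻⁵ m/K
ΔT = 4.40×10⁻³ / 1.03622×10⁻⁵ = 424.620 K
T = 28.1 + 424.620 = 452.720 °C

T = 452.7 °C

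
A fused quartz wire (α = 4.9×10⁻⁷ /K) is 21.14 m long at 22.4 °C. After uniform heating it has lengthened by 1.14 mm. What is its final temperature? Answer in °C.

ΔL = αL₀ΔT ⇒ ΔT = ΔL / (αL₀)
ΔT = 1.14×10⁻³ m / (4.9×10⁻⁷ × 21.14 m) = 110.05 K
T = 22.4 + 110.05 = 132.45 °C

T = 132 °C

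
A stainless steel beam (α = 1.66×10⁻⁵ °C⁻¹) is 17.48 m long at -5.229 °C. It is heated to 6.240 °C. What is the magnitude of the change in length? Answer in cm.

ΔL = 0.333 cm

|ΔT| = |6.240 − (-5.229)| = 11.469 K
ΔL = αL₀ΔT = (1.66×10⁻⁵)(17.48)(11.469) = 3.33×10⁻³ m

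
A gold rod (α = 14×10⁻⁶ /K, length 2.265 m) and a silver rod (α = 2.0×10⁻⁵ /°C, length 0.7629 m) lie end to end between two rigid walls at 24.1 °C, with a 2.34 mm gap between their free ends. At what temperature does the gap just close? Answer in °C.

T = 73.9 °C

α₁L₁ = 3.171×10⁻⁵ m/K, α₂L₂ = 1.5258×10⁻⁵ m/K → total 4.6968×10⁻⁵ m/K
ΔT = g/(α₁L₁+α₂L₂) = 2.34×10⁻³ / 4.6968×10⁻⁵ = 49.821 K
T = 24.1 + 49.821 = 73.921 °C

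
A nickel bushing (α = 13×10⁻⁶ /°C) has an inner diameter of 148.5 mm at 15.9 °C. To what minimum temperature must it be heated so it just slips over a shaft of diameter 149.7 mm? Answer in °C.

Required Δd = 149.7 − 148.5 = 1.2 mm
Δd = αd₀ΔT ⇒ ΔT = Δd/(αd₀) = 1.2 / (13×10⁻⁶ × 148.5) = 621.60 K
T_min = 15.9 + 621.60 = 637.50 °C

T = 638 °C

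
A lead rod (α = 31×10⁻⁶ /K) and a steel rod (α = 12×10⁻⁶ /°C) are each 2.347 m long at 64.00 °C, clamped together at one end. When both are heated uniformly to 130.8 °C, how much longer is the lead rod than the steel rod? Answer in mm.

2.98 mm

ΔT = 66.80 K
lead: ΔL = 31×10⁻⁶ × 2.347 m × 66.80 = 4.8602×10⁻³ m = 4.8602 mm
steel: ΔL = 12×10⁻⁶ × 2.347 m × 66.80 = 1.8814×10⁻³ m = 1.8814 mm
difference = 4.8602 − 1.8814 = 2.9788 mm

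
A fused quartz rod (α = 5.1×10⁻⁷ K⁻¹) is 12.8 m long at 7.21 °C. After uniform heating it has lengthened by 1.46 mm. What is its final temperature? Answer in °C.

ΔL = αL₀ΔT ⇒ ΔT = ΔL / (αL₀)
ΔT = 1.46×10⁻³ m / (5.1×10⁻⁷ × 12.8 m) = 223.65 K
T = 7.21 + 223.65 = 230.86 °C

T = 231 °C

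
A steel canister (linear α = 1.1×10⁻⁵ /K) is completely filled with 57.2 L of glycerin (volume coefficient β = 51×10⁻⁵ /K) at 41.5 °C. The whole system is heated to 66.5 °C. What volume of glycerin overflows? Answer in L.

0.682 L

The canister also expands: β_container ≈ 3α = 3.3×10⁻⁵ /K
Net overflow = V₀(β_liq − 3α_cont)ΔT
β − 3α = 5.10×10⁻⁴ − 3.3×10⁻⁵ = 4.77×10⁻⁴ /K; ΔT = 25.0 K
ΔV = 57.2 × 4.77×10⁻⁴ × 25.0 = 0.682 L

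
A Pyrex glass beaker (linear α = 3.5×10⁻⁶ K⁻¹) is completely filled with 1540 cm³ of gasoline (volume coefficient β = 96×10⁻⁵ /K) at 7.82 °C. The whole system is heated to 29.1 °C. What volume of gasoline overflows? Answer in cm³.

The beaker also expands: β_container ≈ 3α = 1.05×10⁻⁵ /K
Net overflow = V₀(β_liq − 3α_cont)ΔT
β − 3α = 9.60×10⁻⁴ − 1.05×10⁻⁵ = 9.495×10⁻⁴ /K; ΔT = 21.28 K
ΔV = 1540 × 9.495×10⁻⁴ × 21.28 = 31.1 cm³

31.1 cm³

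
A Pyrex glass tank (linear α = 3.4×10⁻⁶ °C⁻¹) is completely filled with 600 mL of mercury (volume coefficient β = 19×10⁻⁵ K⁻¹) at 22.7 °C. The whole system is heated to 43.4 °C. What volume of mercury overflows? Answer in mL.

2.23 mL

The tank also expands: β_container ≈ 3α = 1.02×10⁻⁵ /K
Net overflow = V₀(β_liq − 3α_cont)ΔT
β − 3α = 1.90×10⁻⁴ − 1.02×10⁻⁵ = 1.798×10⁻⁴ /K; ΔT = 20.7 K
ΔV = 600 × 1.798×10⁻⁴ × 20.7 = 2.23 mL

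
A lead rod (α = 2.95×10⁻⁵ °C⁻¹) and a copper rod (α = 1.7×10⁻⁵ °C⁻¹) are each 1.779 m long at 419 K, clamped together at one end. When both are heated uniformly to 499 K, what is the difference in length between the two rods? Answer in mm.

ΔT = 80 K
lead: ΔL = 2.95×10⁻⁵ × 1.779 m × 80 = 4.1984×10⁻³ m = 4.1984 mm
copper: ΔL = 1.7×10⁻⁵ × 1.779 m × 80 = 2.4194×10⁻³ m = 2.4194 mm
difference = 4.1984 − 2.4194 = 1.7790 mm

1.78 mm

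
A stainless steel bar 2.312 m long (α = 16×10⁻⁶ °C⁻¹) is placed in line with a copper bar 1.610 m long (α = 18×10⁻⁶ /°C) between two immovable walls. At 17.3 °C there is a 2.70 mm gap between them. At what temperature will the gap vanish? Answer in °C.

Gap closes when ΔL₁ + ΔL₂ = 2.70 mm = 2.70×10⁻³ m
(α₁L₁ + α₂L₂)ΔT = g
α₁L₁ + α₂L₂ = 16×10⁻⁶×2.312 + 18×10⁻⁶×1.610 = 6.5972×10⁻⁵ m/K
ΔT = 2.70×10⁻³ / 6.5972×10⁻⁵ = 40.926 K
T = 17.3 + 40.926 = 58.226 °C

T = 58.2 °C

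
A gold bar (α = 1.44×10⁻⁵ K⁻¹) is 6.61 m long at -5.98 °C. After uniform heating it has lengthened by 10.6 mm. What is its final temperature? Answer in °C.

ΔL = αL₀ΔT ⇒ ΔT = ΔL / (αL₀)
ΔT = 10.6×10⁻³ m / (1.44×10⁻⁵ × 6.61 m) = 111.36 K
T = -5.98 + 111.36 = 105.38 °C

T = 105 °C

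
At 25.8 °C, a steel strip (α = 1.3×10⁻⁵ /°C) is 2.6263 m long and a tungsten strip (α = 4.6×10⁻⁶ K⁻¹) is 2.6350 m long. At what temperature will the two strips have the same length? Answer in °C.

T = 420.9 °C

Equal length when α₁L₁ΔT − α₂L₂ΔT = L₂ − L₁ = 8.70×10⁻³ m
α₁L₁ = 3.41419×10⁻⁵, α₂L₂ = 1.2121×10⁻⁵ → Δ(αL) = 2.20209×10⁻⁵ m/K
ΔT = 8.70×10⁻³ / 2.20209×10⁻⁵ = 395.079 K, so T = 25.8 + 395.079 = 420.879 °C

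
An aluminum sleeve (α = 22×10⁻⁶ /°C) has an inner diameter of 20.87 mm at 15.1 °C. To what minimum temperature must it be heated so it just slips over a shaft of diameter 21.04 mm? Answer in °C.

Required Δd = 21.04 − 20.87 = 0.17 mm
Δd = αd₀ΔT ⇒ ΔT = Δd/(αd₀) = 0.17 / (22×10⁻⁶ × 20.87) = 370.26 K
T_min = 15.1 + 370.26 = 385.36 °C

T = 385 °C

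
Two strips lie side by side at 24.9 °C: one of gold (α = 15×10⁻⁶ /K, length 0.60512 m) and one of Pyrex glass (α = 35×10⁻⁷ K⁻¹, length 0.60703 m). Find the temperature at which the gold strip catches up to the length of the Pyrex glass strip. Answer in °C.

Equal length when α₁L₁ΔT − α₂L₂ΔT = L₂ − L₁ = 1.91×10⁻³ m
α₁L₁ = 9.0768×10⁻⁶, α₂L₂ = 2.124605×10⁻⁶ → Δ(αL) = 6.952195×10⁻⁶ m/K
ΔT = 1.91×10⁻³ / 6.952195×10⁻⁶ = 274.733 K, so T = 24.9 + 274.733 = 299.633 °C

T = 299.6 °C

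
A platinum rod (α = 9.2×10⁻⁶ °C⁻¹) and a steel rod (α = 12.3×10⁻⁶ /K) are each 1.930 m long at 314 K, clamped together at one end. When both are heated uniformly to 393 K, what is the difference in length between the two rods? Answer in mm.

0.473 mm

ΔT = 79 K
platinum: ΔL = 9.2×10⁻⁶ × 1.930 m × 79 = 1.4027×10⁻³ m = 1.4027 mm
steel: ΔL = 12.3×10⁻⁶ × 1.930 m × 79 = 1.8754×10⁻³ m = 1.8754 mm
difference = 1.8754 − 1.4027 = 0.4727 mm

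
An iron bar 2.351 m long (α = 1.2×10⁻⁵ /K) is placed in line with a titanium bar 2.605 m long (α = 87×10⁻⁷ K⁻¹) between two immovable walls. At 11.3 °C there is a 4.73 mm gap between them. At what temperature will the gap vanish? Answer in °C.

T = 104 °C

Gap closes when ΔL₁ + ΔL₂ = 4.73 mm = 4.73×10⁻³ m
(α₁L₁ + α₂L₂)ΔT = g
α₁L₁ + α₂L₂ = 1.2×10⁻⁵×2.351 + 87×10⁻⁷×2.605 = 5.08755×10⁻⁵ m/K
ΔT = 4.73×10⁻³ / 5.08755×10⁻⁵ = 92.97 K
T = 11.3 + 92.97 = 104.27 °C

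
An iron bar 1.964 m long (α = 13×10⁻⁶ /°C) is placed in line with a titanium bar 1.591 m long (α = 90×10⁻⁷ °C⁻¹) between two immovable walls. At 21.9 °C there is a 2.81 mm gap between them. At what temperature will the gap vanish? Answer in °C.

T = 92.4 °C

Gap closes when ΔL₁ + ΔL₂ = 2.81 mm = 2.81×10⁻³ m
(α₁L₁ + α₂L₂)ΔT = g
α₁L₁ + α₂L₂ = 13×10⁻⁶×1.964 + 90×10⁻⁷×1.591 = 3.9851×10⁻⁵ m/K
ΔT = 2.81×10⁻³ / 3.9851×10⁻⁵ = 70.513 K
T = 21.9 + 70.513 = 92.413 °C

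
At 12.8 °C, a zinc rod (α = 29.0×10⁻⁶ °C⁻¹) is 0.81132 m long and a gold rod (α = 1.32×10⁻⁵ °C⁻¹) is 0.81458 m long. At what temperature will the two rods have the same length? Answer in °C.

T = 268.0 °C

Equal length when α₁L₁ΔT − α₂L₂ΔT = L₂ − L₁ = 3.26×10⁻³ m
α₁L₁ = 2.352828×10⁻⁵, α₂L₂ = 1.0752456×10⁻⁵ → Δ(αL) = 1.2775824×10⁻⁵ m/K
ΔT = 3.26×10⁻³ / 1.2775824×10⁻⁵ = 255.169 K, so T = 12.8 + 255.169 = 267.969 °C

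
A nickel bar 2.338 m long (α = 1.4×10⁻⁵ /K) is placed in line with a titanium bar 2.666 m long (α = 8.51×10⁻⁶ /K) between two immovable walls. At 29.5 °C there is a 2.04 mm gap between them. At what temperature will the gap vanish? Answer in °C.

Gap closes when ΔL₁ + ΔL₂ = 2.04 mm = 2.04×10⁻³ m
(α₁L₁ + α₂L₂)ΔT = g
α₁L₁ + α₂L₂ = 1.4×10⁻⁵×2.338 + 8.51×10⁻⁶×2.666 = 5.541966×10⁻⁵ m/K
ΔT = 2.04×10⁻³ / 5.541966×10⁻⁵ = 36.810 K
T = 29.5 + 36.810 = 66.310 °C

T = 66.3 °C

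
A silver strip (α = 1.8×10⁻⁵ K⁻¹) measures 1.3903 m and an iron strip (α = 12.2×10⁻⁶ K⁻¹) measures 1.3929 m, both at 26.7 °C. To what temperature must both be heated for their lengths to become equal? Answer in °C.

T = 350.4 °C

Equal length when α₁L₁ΔT − α₂L₂ΔT = L₂ − L₁ = 2.60×10⁻³ m
α₁L₁ = 2.50254×10⁻⁵, α₂L₂ = 1.699338×10⁻⁵ → Δ(αL) = 8.03202×10⁻⁶ m/K
ΔT = 2.60×10⁻³ / 8.03202×10⁻⁶ = 323.704 K, so T = 26.7 + 323.704 = 350.404 °C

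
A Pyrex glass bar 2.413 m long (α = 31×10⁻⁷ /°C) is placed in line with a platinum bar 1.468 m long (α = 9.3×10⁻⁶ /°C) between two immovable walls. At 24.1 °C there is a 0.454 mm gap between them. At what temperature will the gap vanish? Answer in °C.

α₁L₁ = 7.4803×10⁻⁶ m/K, α₂L₂ = 1.36524×10⁻⁵ m/K → total 2.11327×10⁻⁵ m/K
ΔT = g/(α₁L₁+α₂L₂) = 4.54×10⁻⁴ / 2.11327×10⁻⁵ = 21.483 K
T = 24.1 + 21.483 = 45.583 °C

T = 45.6 °C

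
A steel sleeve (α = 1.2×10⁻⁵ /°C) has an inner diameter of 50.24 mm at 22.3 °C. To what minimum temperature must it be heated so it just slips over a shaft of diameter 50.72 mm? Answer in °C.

T = 818 °C

Required Δd = 50.72 − 50.24 = 0.48 mm
Δd = αd₀ΔT ⇒ ΔT = Δd/(αd₀) = 0.48 / (1.2×10⁻⁵ × 50.24) = 796.18 K
T_min = 22.3 + 796.18 = 818.48 °C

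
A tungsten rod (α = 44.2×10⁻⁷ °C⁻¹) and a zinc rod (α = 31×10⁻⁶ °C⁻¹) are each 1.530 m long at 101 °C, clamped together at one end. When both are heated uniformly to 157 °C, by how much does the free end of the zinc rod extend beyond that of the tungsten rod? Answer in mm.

2.28 mm

ΔT = 56 K
tungsten: ΔL = 44.2×10⁻⁷ × 1.530 m × 56 = 3.7871×10⁻⁴ m = 0.37871 mm
zinc: ΔL = 31×10⁻⁶ × 1.530 m × 56 = 2.6561×10⁻³ m = 2.6561 mm
difference = 2.6561 − 0.37871 = 2.27739 mm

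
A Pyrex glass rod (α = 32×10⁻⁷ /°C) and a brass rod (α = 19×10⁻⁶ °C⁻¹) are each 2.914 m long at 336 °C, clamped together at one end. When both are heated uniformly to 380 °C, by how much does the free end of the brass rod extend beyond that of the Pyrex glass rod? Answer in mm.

2.03 mm

ΔT = 44 K
Pyrex glass: ΔL = 32×10⁻⁷ × 2.914 m × 44 = 4.1029×10⁻⁴ m = 0.41029 mm
brass: ΔL = 19×10⁻⁶ × 2.914 m × 44 = 2.4361×10⁻³ m = 2.4361 mm
difference = 2.4361 − 0.41029 = 2.02581 mm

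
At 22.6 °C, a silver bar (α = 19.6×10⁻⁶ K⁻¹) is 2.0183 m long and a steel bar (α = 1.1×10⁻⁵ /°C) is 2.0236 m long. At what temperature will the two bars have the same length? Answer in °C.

T = 329.0 °C

L₁(1 + α₁ΔT) = L₂(1 + α₂ΔT) ⇒ ΔT = (L₂ − L₁)/(α₁L₁ − α₂L₂)
L₂ − L₁ = 2.0236 − 2.0183 = 5.30×10⁻³ m
α₁L₁ − α₂L₂ = 19.6×10⁻⁶×2.0183 − 1.1×10⁻⁵×2.0236 = 1.729908×10⁻⁵ m/K
ΔT = 5.30×10⁻³ / 1.729908×10⁻⁵ = 306.375 K
T = 22.6 + 306.375 = 328.975 °C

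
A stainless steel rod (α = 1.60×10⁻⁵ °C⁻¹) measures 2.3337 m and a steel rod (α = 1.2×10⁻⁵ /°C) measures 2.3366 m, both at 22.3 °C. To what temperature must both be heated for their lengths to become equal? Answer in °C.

T = 334.1 °C

L₁(1 + α₁ΔT) = L₂(1 + α₂ΔT) ⇒ ΔT = (L₂ − L₁)/(α₁L₁ − α₂L₂)
L₂ − L₁ = 2.3366 − 2.3337 = 2.90×10⁻³ m
α₁L₁ − α₂L₂ = 1.60×10⁻⁵×2.3337 − 1.2×10⁻⁵×2.3366 = 9.30×10⁻⁶ m/K
ΔT = 2.90×10⁻³ / 9.30×10⁻⁶ = 311.828 K
T = 22.3 + 311.828 = 334.128 °C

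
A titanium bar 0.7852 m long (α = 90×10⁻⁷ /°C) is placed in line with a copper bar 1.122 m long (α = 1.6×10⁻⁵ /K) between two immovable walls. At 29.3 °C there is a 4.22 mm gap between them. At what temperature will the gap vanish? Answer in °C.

T = 198 °C

Gap closes when ΔL₁ + ΔL₂ = 4.22 mm = 4.22×10⁻³ m
(α₁L₁ + α₂L₂)ΔT = g
α₁L₁ + α₂L₂ = 90×10⁻⁷×0.7852 + 1.6×10⁻⁵×1.122 = 2.50188×10⁻⁵ m/K
ΔT = 4.22×10⁻³ / 2.50188×10⁻⁵ = 168.67 K
T = 29.3 + 168.67 = 197.97 °C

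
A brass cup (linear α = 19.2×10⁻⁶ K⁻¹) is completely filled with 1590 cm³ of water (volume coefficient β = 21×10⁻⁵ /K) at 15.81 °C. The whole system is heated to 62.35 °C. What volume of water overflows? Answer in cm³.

11.3 cm³

The cup also expands: β_container ≈ 3α = 5.76×10⁻⁵ /K
Net overflow = V₀(β_liq − 3α_cont)ΔT
β − 3α = 2.10×10⁻⁴ − 5.76×10⁻⁵ = 1.524×10⁻⁴ /K; ΔT = 46.54 K
ΔV = 1590 × 1.524×10⁻⁴ × 46.54 = 11.3 cm³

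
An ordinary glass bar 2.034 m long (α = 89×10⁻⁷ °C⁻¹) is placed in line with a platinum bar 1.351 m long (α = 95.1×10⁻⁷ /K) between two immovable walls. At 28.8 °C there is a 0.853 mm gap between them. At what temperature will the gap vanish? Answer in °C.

T = 56.4 °C

α₁L₁ = 1.81026×10⁻⁵ m/K, α₂L₂ = 1.284801×10⁻⁵ m/K → total 3.095061×10⁻⁵ m/K
ΔT = g/(α₁L₁+α₂L₂) = 8.53×10⁻⁴ / 3.095061×10⁻⁵ = 27.560 K
T = 28.8 + 27.560 = 56.360 °C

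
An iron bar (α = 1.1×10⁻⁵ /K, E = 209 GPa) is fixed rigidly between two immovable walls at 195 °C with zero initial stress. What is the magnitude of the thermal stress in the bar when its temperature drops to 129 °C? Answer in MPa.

σ = 152 MPa

Fully constrained: the free strain ε = αΔT is blocked, so σ = Eε = EαΔT.
|ΔT| = 66 K
σ = 209×10⁹ × 1.1×10⁻⁵ × 66 = 1.52×10⁸ Pa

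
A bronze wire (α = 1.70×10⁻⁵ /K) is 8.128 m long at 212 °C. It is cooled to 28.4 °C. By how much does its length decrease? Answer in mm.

ΔL = 25.4 mm

|ΔT| = |28.4 − 212| = 183.6 K
ΔL = αL₀ΔT = (1.70×10⁻⁵)(8.128)(183.6) = 2.54×10⁻² m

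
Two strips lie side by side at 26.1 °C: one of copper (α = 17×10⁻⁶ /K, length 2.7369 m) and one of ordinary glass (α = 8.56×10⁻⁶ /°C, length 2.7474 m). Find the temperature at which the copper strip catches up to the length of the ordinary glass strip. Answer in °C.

Equal length when α₁L₁ΔT − α₂L₂ΔT = L₂ − L₁ = 1.05×10⁻² m
α₁L₁ = 4.65273×10⁻⁵, α₂L₂ = 2.3517744×10⁻⁵ → Δ(αL) = 2.3009556×10⁻⁵ m/K
ΔT = 1.05×10⁻² / 2.3009556×10⁻⁵ = 456.332 K, so T = 26.1 + 456.332 = 482.432 °C

T = 482.4 °C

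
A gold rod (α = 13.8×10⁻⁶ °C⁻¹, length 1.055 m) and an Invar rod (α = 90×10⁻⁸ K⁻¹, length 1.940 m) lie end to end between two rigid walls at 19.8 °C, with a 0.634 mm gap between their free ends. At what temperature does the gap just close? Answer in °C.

α₁L₁ = 1.4559×10⁻⁵ m/K, α₂L₂ = 1.746×10⁻⁶ m/K → total 1.6305×10⁻⁵ m/K
ΔT = g/(α₁L₁+α₂L₂) = 6.34×10⁻⁴ / 1.6305×10⁻⁵ = 38.884 K
T = 19.8 + 38.884 = 58.684 °C

T = 58.7 °C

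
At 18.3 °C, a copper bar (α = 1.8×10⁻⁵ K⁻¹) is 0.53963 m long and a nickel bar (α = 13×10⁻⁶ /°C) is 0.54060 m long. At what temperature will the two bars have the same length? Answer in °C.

L₁(1 + α₁ΔT) = L₂(1 + α₂ΔT) ⇒ ΔT = (L₂ − L₁)/(α₁L₁ − α₂L₂)
L₂ − L₁ = 0.54060 − 0.53963 = 9.70×10⁻⁴ m
α₁L₁ − α₂L₂ = 1.8×10⁻⁵×0.53963 − 13×10⁻⁶×0.54060 = 2.68554×10⁻⁶ m/K
ΔT = 9.70×10⁻⁴ / 2.68554×10⁻⁶ = 361.194 K
T = 18.3 + 361.194 = 379.494 °C

T = 379.5 °C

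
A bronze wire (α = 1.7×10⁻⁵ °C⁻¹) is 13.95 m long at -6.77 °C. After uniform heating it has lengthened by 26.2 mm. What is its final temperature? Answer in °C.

ΔL = αL₀ΔT ⇒ ΔT = ΔL / (αL₀)
ΔT = 26.2×10⁻³ m / (1.7×10⁻⁵ × 13.95 m) = 110.48 K
T = -6.77 + 110.48 = 103.71 °C

T = 104 °C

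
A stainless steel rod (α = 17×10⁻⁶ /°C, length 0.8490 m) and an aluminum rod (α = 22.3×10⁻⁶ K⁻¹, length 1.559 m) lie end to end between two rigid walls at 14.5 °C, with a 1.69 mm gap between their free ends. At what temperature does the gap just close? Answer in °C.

α₁L₁ = 1.4433×10⁻⁵ m/K, α₂L₂ = 3.47657×10⁻⁵ m/K → total 4.91987×10⁻⁵ m/K
ΔT = g/(α₁L₁+α₂L₂) = 1.69×10⁻³ / 4.91987×10⁻⁵ = 34.351 K
T = 14.5 + 34.351 = 48.851 °C

T = 48.9 °C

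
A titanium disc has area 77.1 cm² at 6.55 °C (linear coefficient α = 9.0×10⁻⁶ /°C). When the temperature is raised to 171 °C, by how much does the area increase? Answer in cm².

Area coefficient ≈ 2α; |ΔT| = 164.45 K
ΔA = 2αA₀ΔT = 2(9.0×10⁻⁶)(77.1)(164.45) = 0.228 cm²

ΔA = 0.228 cm²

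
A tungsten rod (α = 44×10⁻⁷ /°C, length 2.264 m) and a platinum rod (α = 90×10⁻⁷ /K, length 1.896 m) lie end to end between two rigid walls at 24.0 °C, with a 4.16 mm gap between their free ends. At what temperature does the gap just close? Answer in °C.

T = 178 °C

α₁L₁ = 9.9616×10⁻⁶ m/K, α₂L₂ = 1.7064×10⁻⁵ m/K → total 2.70256×10⁻⁵ m/K
ΔT = g/(α₁L₁+α₂L₂) = 4.16×10⁻³ / 2.70256×10⁻⁵ = 153.93 K
T = 24.0 + 153.93 = 177.93 °C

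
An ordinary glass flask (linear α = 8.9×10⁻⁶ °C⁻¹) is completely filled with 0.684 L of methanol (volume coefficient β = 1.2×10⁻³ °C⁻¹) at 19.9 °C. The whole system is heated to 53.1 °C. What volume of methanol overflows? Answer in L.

The flask also expands: β_container ≈ 3α = 2.67×10⁻⁵ /K
Net overflow = V₀(β_liq − 3α_cont)ΔT
β − 3α = 1.20×10⁻³ − 2.67×10⁻⁵ = 1.1733×10⁻³ /K; ΔT = 33.2 K
ΔV = 0.684 × 1.1733×10⁻³ × 33.2 = 0.0266 L

0.0266 L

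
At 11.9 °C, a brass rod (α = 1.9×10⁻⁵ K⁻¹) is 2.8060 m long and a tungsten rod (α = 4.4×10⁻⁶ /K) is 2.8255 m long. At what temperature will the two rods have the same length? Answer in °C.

T = 488.9 °C

Equal length when α₁L₁ΔT − α₂L₂ΔT = L₂ − L₁ = 1.95×10⁻² m
α₁L₁ = 5.3314×10⁻⁵, α₂L₂ = 1.24322×10⁻⁵ → Δ(αL) = 4.08818×10⁻⁵ m/K
ΔT = 1.95×10⁻² / 4.08818×10⁻⁵ = 476.985 K, so T = 11.9 + 476.985 = 488.885 °C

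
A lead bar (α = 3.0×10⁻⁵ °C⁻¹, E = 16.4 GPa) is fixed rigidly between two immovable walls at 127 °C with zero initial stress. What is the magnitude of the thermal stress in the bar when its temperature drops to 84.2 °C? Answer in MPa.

σ = 21.1 MPa

Fully constrained: the free strain ε = αΔT is blocked, so σ = Eε = EαΔT.
|ΔT| = 42.8 K
σ = 16.4×10⁹ × 3.0×10⁻⁵ × 42.8 = 2.11×10⁷ Pa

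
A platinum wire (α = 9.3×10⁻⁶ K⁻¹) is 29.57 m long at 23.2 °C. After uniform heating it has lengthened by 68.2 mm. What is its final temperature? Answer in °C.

ΔL = αL₀ΔT ⇒ ΔT = ΔL / (αL₀)
ΔT = 68.2×10⁻³ m / (9.3×10⁻⁶ × 29.57 m) = 248.00 K
T = 23.2 + 248.00 = 271.20 °C

T = 271 °C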